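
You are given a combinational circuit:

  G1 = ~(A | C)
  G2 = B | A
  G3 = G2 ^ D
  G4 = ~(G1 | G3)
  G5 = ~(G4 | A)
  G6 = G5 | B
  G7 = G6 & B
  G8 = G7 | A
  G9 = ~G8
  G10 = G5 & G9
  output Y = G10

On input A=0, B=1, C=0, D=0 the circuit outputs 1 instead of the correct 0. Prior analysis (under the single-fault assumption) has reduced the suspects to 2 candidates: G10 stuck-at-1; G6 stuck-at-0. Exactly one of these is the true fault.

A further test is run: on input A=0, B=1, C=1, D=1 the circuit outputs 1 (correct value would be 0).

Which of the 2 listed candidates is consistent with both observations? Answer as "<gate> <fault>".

Evaluate each candidate on input A=0, B=1, C=1, D=1:
  G10 stuck-at-1: G1=0, G2=1, G3=0, G4=1, G5=0, G6=1, G7=1, G8=1, G9=0, G10=1 [stuck-at-1] → 1 — matches
  G6 stuck-at-0: G1=0, G2=1, G3=0, G4=1, G5=0, G6=0 [stuck-at-0], G7=0, G8=0, G9=1, G10=0 → 0 — eliminated
Only G10 stuck-at-1 reproduces the observed 1.

G10 stuck-at-1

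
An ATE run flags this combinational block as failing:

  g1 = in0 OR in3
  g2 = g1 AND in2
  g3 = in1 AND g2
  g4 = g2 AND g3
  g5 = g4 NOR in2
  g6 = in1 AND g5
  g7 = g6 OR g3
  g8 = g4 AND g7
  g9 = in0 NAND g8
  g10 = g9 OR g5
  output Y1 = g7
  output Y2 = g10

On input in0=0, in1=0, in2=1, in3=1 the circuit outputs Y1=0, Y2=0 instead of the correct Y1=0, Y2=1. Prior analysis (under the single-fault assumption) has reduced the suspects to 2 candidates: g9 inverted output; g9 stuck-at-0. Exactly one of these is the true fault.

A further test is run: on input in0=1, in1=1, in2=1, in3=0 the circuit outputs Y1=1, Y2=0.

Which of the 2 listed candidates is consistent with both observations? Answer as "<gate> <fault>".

Evaluate each candidate on input in0=1, in1=1, in2=1, in3=0:
  g9 inverted output: g1=1, g2=1, g3=1, g4=1, g5=0, g6=0, g7=1, g8=1, g9=1 [inverted output], g10=1 → Y1=1, Y2=1 — eliminated
  g9 stuck-at-0: g1=1, g2=1, g3=1, g4=1, g5=0, g6=0, g7=1, g8=1, g9=0 [stuck-at-0], g10=0 → Y1=1, Y2=0 — matches
Only g9 stuck-at-0 reproduces the observed Y1=1, Y2=0.

g9 stuck-at-0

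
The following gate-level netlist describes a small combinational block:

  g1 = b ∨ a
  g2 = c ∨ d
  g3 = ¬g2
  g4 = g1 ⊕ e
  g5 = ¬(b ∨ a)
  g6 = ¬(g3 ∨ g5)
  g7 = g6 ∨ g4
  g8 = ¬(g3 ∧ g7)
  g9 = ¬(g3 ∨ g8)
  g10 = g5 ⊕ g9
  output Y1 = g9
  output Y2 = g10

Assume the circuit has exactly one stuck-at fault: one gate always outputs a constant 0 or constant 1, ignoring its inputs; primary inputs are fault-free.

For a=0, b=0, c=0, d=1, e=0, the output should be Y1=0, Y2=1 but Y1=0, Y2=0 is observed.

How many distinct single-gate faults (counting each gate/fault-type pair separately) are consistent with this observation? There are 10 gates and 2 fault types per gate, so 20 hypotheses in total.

2

Fault-free: g1=0, g2=1, g3=0, g4=0, g5=1, g6=0, g7=0, g8=1, g9=0, g10=1 → Y1=0, Y2=1. Observed Y1=0, Y2=0.
  g1: none of the 2 fault types match ✗
  g2: none of the 2 fault types match ✗
  g3: none of the 2 fault types match ✗
  g4: none of the 2 fault types match ✗
  g5: stuck-at-0 ✓; others ✗
  g6: none of the 2 fault types match ✗
  g7: none of the 2 fault types match ✗
  g8: none of the 2 fault types match ✗
  g9: none of the 2 fault types match ✗
  g10: stuck-at-0 ✓; others ✗
Consistent faults: {g5 stuck-at-0, g10 stuck-at-0} — 2 in all.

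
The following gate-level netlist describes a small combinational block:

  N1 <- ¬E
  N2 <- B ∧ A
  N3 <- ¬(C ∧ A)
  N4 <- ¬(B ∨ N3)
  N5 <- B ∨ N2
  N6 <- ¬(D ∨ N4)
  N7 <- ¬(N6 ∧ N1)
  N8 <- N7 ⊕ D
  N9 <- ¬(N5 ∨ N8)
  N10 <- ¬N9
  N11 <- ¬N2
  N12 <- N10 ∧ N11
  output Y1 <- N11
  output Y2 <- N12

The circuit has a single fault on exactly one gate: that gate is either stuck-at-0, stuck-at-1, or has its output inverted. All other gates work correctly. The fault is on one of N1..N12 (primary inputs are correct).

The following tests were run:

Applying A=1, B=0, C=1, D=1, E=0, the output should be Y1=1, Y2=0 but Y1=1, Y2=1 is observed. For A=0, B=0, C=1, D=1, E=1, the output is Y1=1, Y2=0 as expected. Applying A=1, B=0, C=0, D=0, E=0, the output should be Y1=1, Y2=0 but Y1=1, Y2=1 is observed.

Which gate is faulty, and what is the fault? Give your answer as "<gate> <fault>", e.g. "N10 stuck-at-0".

N6 inverted output

Fault-free values for test 1 (A=1, B=0, C=1, D=1, E=0): N1=1, N2=0, N3=0, N4=1, N5=0, N6=0, N7=1, N8=0, N9=1, N10=0, N11=1, N12=0, giving Y1=1, Y2=0. Observed Y1=1, Y2=1.
Test 1: faults giving observed Y1=1, Y2=1 are {N5 stuck-at-1, N5 inverted output, N6 stuck-at-1, N6 inverted output, N7 stuck-at-0, N7 inverted output, N8 stuck-at-1, N8 inverted output, N9 stuck-at-0, N9 inverted output, N10 stuck-at-1, N10 inverted output, N12 stuck-at-1, N12 inverted output}.
Test 2 (A=0, B=0, C=1, D=1, E=1): fault-free N1=0, N2=0, N3=1, N4=0, N5=0, N6=0, N7=1, N8=0, N9=1, N10=0, N11=1, N12=0 → Y1=1, Y2=0; observed Y1=1, Y2=0. Eliminates N5 stuck-at-1, N5 inverted output, N7 stuck-at-0, N7 inverted output, N8 stuck-at-1, N8 inverted output, N9 stuck-at-0, N9 inverted output, N10 stuck-at-1, N10 inverted output, N12 stuck-at-1, N12 inverted output.
Test 3 (A=1, B=0, C=0, D=0, E=0): fault-free N1=1, N2=0, N3=1, N4=0, N5=0, N6=1, N7=0, N8=0, N9=1, N10=0, N11=1, N12=0 → Y1=1, Y2=0; observed Y1=1, Y2=1. Eliminates N6 stuck-at-1.
Only N6 inverted output is consistent with every test.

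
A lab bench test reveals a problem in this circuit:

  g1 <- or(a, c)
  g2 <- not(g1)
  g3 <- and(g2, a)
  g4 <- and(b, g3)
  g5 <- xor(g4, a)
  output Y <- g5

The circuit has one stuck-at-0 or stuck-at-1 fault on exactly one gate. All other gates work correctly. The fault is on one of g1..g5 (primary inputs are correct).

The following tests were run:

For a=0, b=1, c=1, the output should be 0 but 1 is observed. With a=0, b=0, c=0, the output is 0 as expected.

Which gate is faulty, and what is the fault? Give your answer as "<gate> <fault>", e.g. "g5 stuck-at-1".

g3 stuck-at-1

Fault-free values for test 1 (a=0, b=1, c=1): g1=1, g2=0, g3=0, g4=0, g5=0, giving Y=0. Observed 1.
Test 1: faults giving observed 1 are {g3 stuck-at-1, g4 stuck-at-1, g5 stuck-at-1}.
Test 2 (a=0, b=0, c=0): fault-free g1=0, g2=1, g3=0, g4=0, g5=0 → 0; observed 0. Eliminates g4 stuck-at-1, g5 stuck-at-1.
Only g3 stuck-at-1 is consistent with every test.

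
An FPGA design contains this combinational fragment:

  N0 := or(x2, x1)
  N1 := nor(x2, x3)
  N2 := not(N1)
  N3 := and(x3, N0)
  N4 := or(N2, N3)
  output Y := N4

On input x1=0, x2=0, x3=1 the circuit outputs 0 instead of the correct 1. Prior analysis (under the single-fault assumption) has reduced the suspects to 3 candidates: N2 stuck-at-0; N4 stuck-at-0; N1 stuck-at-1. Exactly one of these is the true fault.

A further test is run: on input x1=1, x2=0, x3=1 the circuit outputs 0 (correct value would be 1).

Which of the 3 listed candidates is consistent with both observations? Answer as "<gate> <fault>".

N4 stuck-at-0

Evaluate each candidate on input x1=1, x2=0, x3=1:
  N2 stuck-at-0: N0=1, N1=0, N2=0 [stuck-at-0], N3=1, N4=1 → 1 — eliminated
  N4 stuck-at-0: N0=1, N1=0, N2=1, N3=1, N4=0 [stuck-at-0] → 0 — matches
  N1 stuck-at-1: N0=1, N1=1 [stuck-at-1], N2=0, N3=1, N4=1 → 1 — eliminated
Only N4 stuck-at-0 reproduces the observed 0.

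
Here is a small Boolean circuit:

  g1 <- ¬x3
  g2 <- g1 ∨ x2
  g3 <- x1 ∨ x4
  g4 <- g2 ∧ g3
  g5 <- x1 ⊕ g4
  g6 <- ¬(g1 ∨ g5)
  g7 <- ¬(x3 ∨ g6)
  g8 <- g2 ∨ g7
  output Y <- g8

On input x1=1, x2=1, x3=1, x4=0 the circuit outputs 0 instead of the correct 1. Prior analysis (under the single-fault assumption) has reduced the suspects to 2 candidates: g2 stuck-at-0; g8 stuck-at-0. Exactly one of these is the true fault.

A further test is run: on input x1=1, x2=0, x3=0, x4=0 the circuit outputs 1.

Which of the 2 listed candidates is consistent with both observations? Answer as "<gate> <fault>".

g2 stuck-at-0

Evaluate each candidate on input x1=1, x2=0, x3=0, x4=0:
  g2 stuck-at-0: g1=1, g2=0 [stuck-at-0], g3=1, g4=0, g5=1, g6=0, g7=1, g8=1 → 1 — matches
  g8 stuck-at-0: g1=1, g2=1, g3=1, g4=1, g5=0, g6=0, g7=1, g8=0 [stuck-at-0] → 0 — eliminated
Only g2 stuck-at-0 reproduces the observed 1.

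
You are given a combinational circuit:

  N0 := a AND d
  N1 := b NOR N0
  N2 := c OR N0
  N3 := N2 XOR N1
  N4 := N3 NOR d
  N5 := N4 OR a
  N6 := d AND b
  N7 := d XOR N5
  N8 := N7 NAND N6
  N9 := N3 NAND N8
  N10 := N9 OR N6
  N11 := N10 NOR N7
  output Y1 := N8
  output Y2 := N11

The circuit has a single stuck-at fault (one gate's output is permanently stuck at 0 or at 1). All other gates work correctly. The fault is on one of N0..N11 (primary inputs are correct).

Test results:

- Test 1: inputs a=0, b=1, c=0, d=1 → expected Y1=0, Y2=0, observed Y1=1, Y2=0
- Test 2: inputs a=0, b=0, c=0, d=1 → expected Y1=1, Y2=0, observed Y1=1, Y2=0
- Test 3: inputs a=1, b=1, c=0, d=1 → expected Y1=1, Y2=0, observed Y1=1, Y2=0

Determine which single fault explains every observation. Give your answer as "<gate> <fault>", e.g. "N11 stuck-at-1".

N8 stuck-at-1

Fault-free values for test 1 (a=0, b=1, c=0, d=1): N0=0, N1=0, N2=0, N3=0, N4=0, N5=0, N6=1, N7=1, N8=0, N9=1, N10=1, N11=0, giving Y1=0, Y2=0. Observed Y1=1, Y2=0.
Test 1: faults giving observed Y1=1, Y2=0 are {N4 stuck-at-1, N5 stuck-at-1, N6 stuck-at-0, N7 stuck-at-0, N8 stuck-at-1}.
Test 2 (a=0, b=0, c=0, d=1): fault-free N0=0, N1=1, N2=0, N3=1, N4=0, N5=0, N6=0, N7=1, N8=1, N9=0, N10=0, N11=0 → Y1=1, Y2=0; observed Y1=1, Y2=0. Eliminates N4 stuck-at-1, N5 stuck-at-1, N7 stuck-at-0.
Test 3 (a=1, b=1, c=0, d=1): fault-free N0=1, N1=0, N2=1, N3=1, N4=0, N5=1, N6=1, N7=0, N8=1, N9=0, N10=1, N11=0 → Y1=1, Y2=0; observed Y1=1, Y2=0. Eliminates N6 stuck-at-0.
Only N8 stuck-at-1 is consistent with every test.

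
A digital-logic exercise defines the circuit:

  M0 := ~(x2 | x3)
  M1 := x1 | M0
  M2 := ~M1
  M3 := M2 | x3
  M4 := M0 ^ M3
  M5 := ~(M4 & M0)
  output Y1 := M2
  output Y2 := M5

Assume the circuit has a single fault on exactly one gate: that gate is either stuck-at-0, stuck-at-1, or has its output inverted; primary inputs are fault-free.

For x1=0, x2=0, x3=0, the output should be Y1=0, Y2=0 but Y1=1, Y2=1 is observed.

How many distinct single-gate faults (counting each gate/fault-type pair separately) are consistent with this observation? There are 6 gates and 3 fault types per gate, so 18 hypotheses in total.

Fault-free: M0=1, M1=1, M2=0, M3=0, M4=1, M5=0 → Y1=0, Y2=0. Observed Y1=1, Y2=1.
  M0: stuck-at-0, inverted output ✓; others ✗
  M1: stuck-at-0, inverted output ✓; others ✗
  M2: stuck-at-1, inverted output ✓; others ✗
  M3: none of the 3 fault types match ✗
  M4: none of the 3 fault types match ✗
  M5: none of the 3 fault types match ✗
Consistent faults: {M0 stuck-at-0, M0 inverted output, M1 stuck-at-0, M1 inverted output, M2 stuck-at-1, M2 inverted output} — 6 in all.

6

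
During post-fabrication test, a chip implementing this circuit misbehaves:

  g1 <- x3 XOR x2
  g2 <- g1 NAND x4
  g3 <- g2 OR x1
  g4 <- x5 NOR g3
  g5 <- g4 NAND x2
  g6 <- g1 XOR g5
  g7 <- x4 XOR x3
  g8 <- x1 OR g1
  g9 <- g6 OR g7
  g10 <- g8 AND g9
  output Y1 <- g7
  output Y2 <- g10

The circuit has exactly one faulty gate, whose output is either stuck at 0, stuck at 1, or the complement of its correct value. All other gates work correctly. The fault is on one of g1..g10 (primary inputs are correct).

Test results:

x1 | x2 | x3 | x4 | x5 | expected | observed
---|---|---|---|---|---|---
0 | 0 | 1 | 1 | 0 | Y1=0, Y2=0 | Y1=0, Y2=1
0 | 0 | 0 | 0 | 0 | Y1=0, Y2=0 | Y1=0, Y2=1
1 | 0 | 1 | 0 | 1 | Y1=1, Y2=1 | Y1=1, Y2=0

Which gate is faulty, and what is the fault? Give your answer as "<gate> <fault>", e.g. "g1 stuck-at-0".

Fault-free values for test 1 (x1=0, x2=0, x3=1, x4=1, x5=0): g1=1, g2=0, g3=0, g4=1, g5=1, g6=0, g7=0, g8=1, g9=0, g10=0, giving Y1=0, Y2=0. Observed Y1=0, Y2=1.
Test 1: faults giving observed Y1=0, Y2=1 are {g5 stuck-at-0, g5 inverted output, g6 stuck-at-1, g6 inverted output, g9 stuck-at-1, g9 inverted output, g10 stuck-at-1, g10 inverted output}.
Test 2 (x1=0, x2=0, x3=0, x4=0, x5=0): fault-free g1=0, g2=1, g3=1, g4=0, g5=1, g6=1, g7=0, g8=0, g9=1, g10=0 → Y1=0, Y2=0; observed Y1=0, Y2=1. Eliminates g5 stuck-at-0, g5 inverted output, g6 stuck-at-1, g6 inverted output, g9 stuck-at-1, g9 inverted output.
Test 3 (x1=1, x2=0, x3=1, x4=0, x5=1): fault-free g1=1, g2=1, g3=1, g4=0, g5=1, g6=0, g7=1, g8=1, g9=1, g10=1 → Y1=1, Y2=1; observed Y1=1, Y2=0. Eliminates g10 stuck-at-1.
Only g10 inverted output is consistent with every test.

g10 inverted output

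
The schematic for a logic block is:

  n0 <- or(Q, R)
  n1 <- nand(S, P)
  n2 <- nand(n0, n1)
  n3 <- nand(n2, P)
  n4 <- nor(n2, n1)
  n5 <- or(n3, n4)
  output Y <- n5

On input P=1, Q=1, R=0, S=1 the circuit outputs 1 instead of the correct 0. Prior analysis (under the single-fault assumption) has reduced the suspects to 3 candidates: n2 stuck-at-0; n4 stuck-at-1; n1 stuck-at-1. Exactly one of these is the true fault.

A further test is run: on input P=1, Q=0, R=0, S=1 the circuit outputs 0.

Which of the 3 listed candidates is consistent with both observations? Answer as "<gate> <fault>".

n1 stuck-at-1

Evaluate each candidate on input P=1, Q=0, R=0, S=1:
  n2 stuck-at-0: n0=0, n1=0, n2=0 [stuck-at-0], n3=1, n4=1, n5=1 → 1 — eliminated
  n4 stuck-at-1: n0=0, n1=0, n2=1, n3=0, n4=1 [stuck-at-1], n5=1 → 1 — eliminated
  n1 stuck-at-1: n0=0, n1=1 [stuck-at-1], n2=1, n3=0, n4=0, n5=0 → 0 — matches
Only n1 stuck-at-1 reproduces the observed 0.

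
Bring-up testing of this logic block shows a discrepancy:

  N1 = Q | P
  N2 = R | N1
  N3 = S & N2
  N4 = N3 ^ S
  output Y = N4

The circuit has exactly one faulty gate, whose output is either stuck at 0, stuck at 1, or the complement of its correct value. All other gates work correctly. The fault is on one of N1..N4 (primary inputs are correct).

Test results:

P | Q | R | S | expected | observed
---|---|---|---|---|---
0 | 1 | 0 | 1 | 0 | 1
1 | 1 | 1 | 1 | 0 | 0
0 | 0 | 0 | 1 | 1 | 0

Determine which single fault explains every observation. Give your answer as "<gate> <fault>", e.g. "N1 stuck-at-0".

Fault-free values for test 1 (P=0, Q=1, R=0, S=1): N1=1, N2=1, N3=1, N4=0, giving Y=0. Observed 1.
Test 1: faults giving observed 1 are {N1 stuck-at-0, N1 inverted output, N2 stuck-at-0, N2 inverted output, N3 stuck-at-0, N3 inverted output, N4 stuck-at-1, N4 inverted output}.
Test 2 (P=1, Q=1, R=1, S=1): fault-free N1=1, N2=1, N3=1, N4=0 → 0; observed 0. Eliminates N2 stuck-at-0, N2 inverted output, N3 stuck-at-0, N3 inverted output, N4 stuck-at-1, N4 inverted output.
Test 3 (P=0, Q=0, R=0, S=1): fault-free N1=0, N2=0, N3=0, N4=1 → 1; observed 0. Eliminates N1 stuck-at-0.
Only N1 inverted output is consistent with every test.

N1 inverted output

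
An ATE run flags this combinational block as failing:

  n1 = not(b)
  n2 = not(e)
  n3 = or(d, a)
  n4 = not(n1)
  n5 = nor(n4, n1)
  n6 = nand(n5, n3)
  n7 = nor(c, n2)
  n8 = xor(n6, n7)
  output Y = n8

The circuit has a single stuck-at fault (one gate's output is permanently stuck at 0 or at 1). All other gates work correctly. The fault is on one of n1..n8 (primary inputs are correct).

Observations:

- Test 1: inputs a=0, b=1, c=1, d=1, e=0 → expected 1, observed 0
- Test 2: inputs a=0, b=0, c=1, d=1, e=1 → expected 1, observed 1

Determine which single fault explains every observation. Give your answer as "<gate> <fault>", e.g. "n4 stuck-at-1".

n4 stuck-at-0

Fault-free values for test 1 (a=0, b=1, c=1, d=1, e=0): n1=0, n2=1, n3=1, n4=1, n5=0, n6=1, n7=0, n8=1, giving Y=1. Observed 0.
Test 1: faults giving observed 0 are {n4 stuck-at-0, n5 stuck-at-1, n6 stuck-at-0, n7 stuck-at-1, n8 stuck-at-0}.
Test 2 (a=0, b=0, c=1, d=1, e=1): fault-free n1=1, n2=0, n3=1, n4=0, n5=0, n6=1, n7=0, n8=1 → 1; observed 1. Eliminates n5 stuck-at-1, n6 stuck-at-0, n7 stuck-at-1, n8 stuck-at-0.
Only n4 stuck-at-0 is consistent with every test.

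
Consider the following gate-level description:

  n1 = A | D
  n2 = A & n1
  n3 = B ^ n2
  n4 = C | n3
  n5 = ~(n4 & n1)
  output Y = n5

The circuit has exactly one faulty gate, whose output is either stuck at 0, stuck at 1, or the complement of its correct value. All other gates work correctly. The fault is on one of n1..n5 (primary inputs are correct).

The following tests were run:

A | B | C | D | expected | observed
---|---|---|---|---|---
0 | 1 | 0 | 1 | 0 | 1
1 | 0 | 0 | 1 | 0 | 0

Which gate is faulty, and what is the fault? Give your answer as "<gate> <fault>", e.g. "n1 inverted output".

n2 stuck-at-1

Fault-free values for test 1 (A=0, B=1, C=0, D=1): n1=1, n2=0, n3=1, n4=1, n5=0, giving Y=0. Observed 1.
Test 1: faults giving observed 1 are {n1 stuck-at-0, n1 inverted output, n2 stuck-at-1, n2 inverted output, n3 stuck-at-0, n3 inverted output, n4 stuck-at-0, n4 inverted output, n5 stuck-at-1, n5 inverted output}.
Test 2 (A=1, B=0, C=0, D=1): fault-free n1=1, n2=1, n3=1, n4=1, n5=0 → 0; observed 0. Eliminates n1 stuck-at-0, n1 inverted output, n2 inverted output, n3 stuck-at-0, n3 inverted output, n4 stuck-at-0, n4 inverted output, n5 stuck-at-1, n5 inverted output.
Only n2 stuck-at-1 is consistent with every test.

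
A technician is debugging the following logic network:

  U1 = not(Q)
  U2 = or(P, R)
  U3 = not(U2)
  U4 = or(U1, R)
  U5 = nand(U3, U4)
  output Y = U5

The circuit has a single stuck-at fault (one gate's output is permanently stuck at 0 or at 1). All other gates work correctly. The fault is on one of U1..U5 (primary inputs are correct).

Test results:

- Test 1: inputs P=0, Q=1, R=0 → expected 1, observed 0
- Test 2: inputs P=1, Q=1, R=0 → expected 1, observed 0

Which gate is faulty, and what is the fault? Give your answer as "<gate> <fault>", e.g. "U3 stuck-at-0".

U5 stuck-at-0

Fault-free values for test 1 (P=0, Q=1, R=0): U1=0, U2=0, U3=1, U4=0, U5=1, giving Y=1. Observed 0.
Test 1: faults giving observed 0 are {U1 stuck-at-1, U4 stuck-at-1, U5 stuck-at-0}.
Test 2 (P=1, Q=1, R=0): fault-free U1=0, U2=1, U3=0, U4=0, U5=1 → 1; observed 0. Eliminates U1 stuck-at-1, U4 stuck-at-1.
Only U5 stuck-at-0 is consistent with every test.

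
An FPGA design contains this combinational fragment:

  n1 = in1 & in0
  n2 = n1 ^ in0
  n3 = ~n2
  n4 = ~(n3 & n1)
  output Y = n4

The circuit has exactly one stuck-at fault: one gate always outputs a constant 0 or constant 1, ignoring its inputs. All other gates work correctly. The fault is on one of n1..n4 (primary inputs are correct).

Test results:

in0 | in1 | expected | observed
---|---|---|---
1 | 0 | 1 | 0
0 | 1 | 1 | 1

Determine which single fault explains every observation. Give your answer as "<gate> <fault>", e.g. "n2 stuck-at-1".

Fault-free values for test 1 (in0=1, in1=0): n1=0, n2=1, n3=0, n4=1, giving Y=1. Observed 0.
Test 1: faults giving observed 0 are {n1 stuck-at-1, n4 stuck-at-0}.
Test 2 (in0=0, in1=1): fault-free n1=0, n2=0, n3=1, n4=1 → 1; observed 1. Eliminates n4 stuck-at-0.
Only n1 stuck-at-1 is consistent with every test.

n1 stuck-at-1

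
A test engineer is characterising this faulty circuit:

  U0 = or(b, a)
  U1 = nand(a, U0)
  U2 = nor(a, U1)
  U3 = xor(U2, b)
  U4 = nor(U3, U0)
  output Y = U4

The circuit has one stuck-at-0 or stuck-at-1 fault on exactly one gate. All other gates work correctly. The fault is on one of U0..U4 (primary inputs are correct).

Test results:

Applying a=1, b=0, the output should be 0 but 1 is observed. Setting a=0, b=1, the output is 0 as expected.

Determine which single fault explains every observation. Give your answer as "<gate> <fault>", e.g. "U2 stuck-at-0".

U0 stuck-at-0

Fault-free values for test 1 (a=1, b=0): U0=1, U1=0, U2=0, U3=0, U4=0, giving Y=0. Observed 1.
Test 1: faults giving observed 1 are {U0 stuck-at-0, U4 stuck-at-1}.
Test 2 (a=0, b=1): fault-free U0=1, U1=1, U2=0, U3=1, U4=0 → 0; observed 0. Eliminates U4 stuck-at-1.
Only U0 stuck-at-0 is consistent with every test.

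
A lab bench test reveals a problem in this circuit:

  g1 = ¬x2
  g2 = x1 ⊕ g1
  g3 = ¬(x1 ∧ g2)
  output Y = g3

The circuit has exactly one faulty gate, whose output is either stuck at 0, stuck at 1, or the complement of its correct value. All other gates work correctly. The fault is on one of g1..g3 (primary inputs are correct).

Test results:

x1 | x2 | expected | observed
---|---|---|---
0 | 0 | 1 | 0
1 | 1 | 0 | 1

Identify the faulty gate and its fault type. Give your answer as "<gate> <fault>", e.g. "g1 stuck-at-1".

Fault-free values for test 1 (x1=0, x2=0): g1=1, g2=1, g3=1, giving Y=1. Observed 0.
Test 1: faults giving observed 0 are {g3 stuck-at-0, g3 inverted output}.
Test 2 (x1=1, x2=1): fault-free g1=0, g2=1, g3=0 → 0; observed 1. Eliminates g3 stuck-at-0.
Only g3 inverted output is consistent with every test.

g3 inverted output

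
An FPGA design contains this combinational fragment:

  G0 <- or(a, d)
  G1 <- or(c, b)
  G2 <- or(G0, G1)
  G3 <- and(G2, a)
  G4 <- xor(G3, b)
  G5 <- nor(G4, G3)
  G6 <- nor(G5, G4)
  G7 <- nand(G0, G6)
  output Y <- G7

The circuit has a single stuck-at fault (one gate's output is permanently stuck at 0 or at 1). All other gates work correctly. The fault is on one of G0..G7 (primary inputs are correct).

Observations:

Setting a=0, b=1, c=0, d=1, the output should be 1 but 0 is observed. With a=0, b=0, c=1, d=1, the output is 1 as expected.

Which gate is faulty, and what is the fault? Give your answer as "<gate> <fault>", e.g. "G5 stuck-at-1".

G3 stuck-at-1

Fault-free values for test 1 (a=0, b=1, c=0, d=1): G0=1, G1=1, G2=1, G3=0, G4=1, G5=0, G6=0, G7=1, giving Y=1. Observed 0.
Test 1: faults giving observed 0 are {G3 stuck-at-1, G6 stuck-at-1, G7 stuck-at-0}.
Test 2 (a=0, b=0, c=1, d=1): fault-free G0=1, G1=1, G2=1, G3=0, G4=0, G5=1, G6=0, G7=1 → 1; observed 1. Eliminates G6 stuck-at-1, G7 stuck-at-0.
Only G3 stuck-at-1 is consistent with every test.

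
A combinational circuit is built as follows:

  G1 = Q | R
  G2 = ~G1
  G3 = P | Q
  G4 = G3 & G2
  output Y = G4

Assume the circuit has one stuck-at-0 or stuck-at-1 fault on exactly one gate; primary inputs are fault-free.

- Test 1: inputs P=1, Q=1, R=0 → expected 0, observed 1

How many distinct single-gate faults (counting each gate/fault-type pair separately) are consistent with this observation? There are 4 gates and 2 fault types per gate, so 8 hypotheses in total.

Fault-free: G1=1, G2=0, G3=1, G4=0 → 0. Observed 1.
  G1 stuck-at-0: output 1 ✓
  G1 stuck-at-1: output 0 ✗
  G2 stuck-at-0: output 0 ✗
  G2 stuck-at-1: output 1 ✓
  G3 stuck-at-0: output 0 ✗
  G3 stuck-at-1: output 0 ✗
  G4 stuck-at-0: output 0 ✗
  G4 stuck-at-1: output 1 ✓
Consistent faults: {G1 stuck-at-0, G2 stuck-at-1, G4 stuck-at-1} — 3 in all.

3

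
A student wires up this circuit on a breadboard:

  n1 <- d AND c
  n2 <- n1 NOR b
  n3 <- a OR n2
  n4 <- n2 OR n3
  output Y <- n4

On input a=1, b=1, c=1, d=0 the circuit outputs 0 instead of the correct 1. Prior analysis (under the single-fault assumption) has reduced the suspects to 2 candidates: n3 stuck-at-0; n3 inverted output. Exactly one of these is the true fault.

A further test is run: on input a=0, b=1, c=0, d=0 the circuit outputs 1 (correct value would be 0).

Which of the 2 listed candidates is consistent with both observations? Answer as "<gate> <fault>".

n3 inverted output

Evaluate each candidate on input a=0, b=1, c=0, d=0:
  n3 stuck-at-0: n1=0, n2=0, n3=0 [stuck-at-0], n4=0 → 0 — eliminated
  n3 inverted output: n1=0, n2=0, n3=1 [inverted output], n4=1 → 1 — matches
Only n3 inverted output reproduces the observed 1.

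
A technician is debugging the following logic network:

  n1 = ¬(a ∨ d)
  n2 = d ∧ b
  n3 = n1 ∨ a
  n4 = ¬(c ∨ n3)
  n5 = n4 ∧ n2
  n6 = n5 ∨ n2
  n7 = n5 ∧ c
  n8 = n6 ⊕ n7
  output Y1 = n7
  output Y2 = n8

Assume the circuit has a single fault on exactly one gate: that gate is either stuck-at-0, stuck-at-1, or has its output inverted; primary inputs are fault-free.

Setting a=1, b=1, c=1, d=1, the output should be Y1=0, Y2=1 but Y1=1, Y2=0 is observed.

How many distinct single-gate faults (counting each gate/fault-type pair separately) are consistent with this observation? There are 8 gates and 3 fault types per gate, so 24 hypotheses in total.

6

Fault-free: n1=0, n2=1, n3=1, n4=0, n5=0, n6=1, n7=0, n8=1 → Y1=0, Y2=1. Observed Y1=1, Y2=0.
  n1: none of the 3 fault types match ✗
  n2: none of the 3 fault types match ✗
  n3: none of the 3 fault types match ✗
  n4: stuck-at-1, inverted output ✓; others ✗
  n5: stuck-at-1, inverted output ✓; others ✗
  n6: none of the 3 fault types match ✗
  n7: stuck-at-1, inverted output ✓; others ✗
  n8: none of the 3 fault types match ✗
Consistent faults: {n4 stuck-at-1, n4 inverted output, n5 stuck-at-1, n5 inverted output, n7 stuck-at-1, n7 inverted output} — 6 in all.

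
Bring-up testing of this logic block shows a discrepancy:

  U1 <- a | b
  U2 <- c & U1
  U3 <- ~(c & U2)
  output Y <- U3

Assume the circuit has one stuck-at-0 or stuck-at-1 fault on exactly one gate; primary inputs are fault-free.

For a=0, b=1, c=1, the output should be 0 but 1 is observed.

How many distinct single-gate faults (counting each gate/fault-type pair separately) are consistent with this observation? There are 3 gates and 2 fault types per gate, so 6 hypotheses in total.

3

Fault-free: U1=1, U2=1, U3=0 → 0. Observed 1.
  U1 stuck-at-0: output 1 ✓
  U1 stuck-at-1: output 0 ✗
  U2 stuck-at-0: output 1 ✓
  U2 stuck-at-1: output 0 ✗
  U3 stuck-at-0: output 0 ✗
  U3 stuck-at-1: output 1 ✓
Consistent faults: {U1 stuck-at-0, U2 stuck-at-0, U3 stuck-at-1} — 3 in all.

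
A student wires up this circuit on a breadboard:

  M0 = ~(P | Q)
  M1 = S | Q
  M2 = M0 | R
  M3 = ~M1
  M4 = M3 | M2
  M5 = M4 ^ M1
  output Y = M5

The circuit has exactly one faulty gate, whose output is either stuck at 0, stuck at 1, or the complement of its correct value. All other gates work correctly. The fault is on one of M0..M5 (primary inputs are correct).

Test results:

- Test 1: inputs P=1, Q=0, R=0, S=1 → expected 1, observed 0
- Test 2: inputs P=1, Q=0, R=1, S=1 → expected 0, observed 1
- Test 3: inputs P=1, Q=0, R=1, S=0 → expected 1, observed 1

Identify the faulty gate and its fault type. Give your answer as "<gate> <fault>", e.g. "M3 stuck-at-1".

M2 inverted output

Fault-free values for test 1 (P=1, Q=0, R=0, S=1): M0=0, M1=1, M2=0, M3=0, M4=0, M5=1, giving Y=1. Observed 0.
Test 1: faults giving observed 0 are {M0 stuck-at-1, M0 inverted output, M2 stuck-at-1, M2 inverted output, M3 stuck-at-1, M3 inverted output, M4 stuck-at-1, M4 inverted output, M5 stuck-at-0, M5 inverted output}.
Test 2 (P=1, Q=0, R=1, S=1): fault-free M0=0, M1=1, M2=1, M3=0, M4=1, M5=0 → 0; observed 1. Eliminates M0 stuck-at-1, M0 inverted output, M2 stuck-at-1, M3 stuck-at-1, M3 inverted output, M4 stuck-at-1, M5 stuck-at-0.
Test 3 (P=1, Q=0, R=1, S=0): fault-free M0=0, M1=0, M2=1, M3=1, M4=1, M5=1 → 1; observed 1. Eliminates M4 inverted output, M5 inverted output.
Only M2 inverted output is consistent with every test.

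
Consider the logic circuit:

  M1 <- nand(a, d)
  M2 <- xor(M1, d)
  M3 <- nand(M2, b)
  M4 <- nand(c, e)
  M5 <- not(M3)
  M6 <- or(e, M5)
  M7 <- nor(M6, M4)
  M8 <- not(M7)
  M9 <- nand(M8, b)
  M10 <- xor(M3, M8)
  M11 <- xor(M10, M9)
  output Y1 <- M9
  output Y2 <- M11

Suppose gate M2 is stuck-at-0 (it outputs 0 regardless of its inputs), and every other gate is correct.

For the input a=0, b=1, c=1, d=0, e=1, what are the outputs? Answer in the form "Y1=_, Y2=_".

Propagate with M2 forced: M1=1, M2=0 [stuck-at-0], M3=1, M4=0, M5=0, M6=1, M7=0, M8=1, M9=0, M10=0, M11=0.
So the outputs are Y1=0, Y2=0. (Without the fault they would be Y1=0, Y2=1.)

Y1=0, Y2=0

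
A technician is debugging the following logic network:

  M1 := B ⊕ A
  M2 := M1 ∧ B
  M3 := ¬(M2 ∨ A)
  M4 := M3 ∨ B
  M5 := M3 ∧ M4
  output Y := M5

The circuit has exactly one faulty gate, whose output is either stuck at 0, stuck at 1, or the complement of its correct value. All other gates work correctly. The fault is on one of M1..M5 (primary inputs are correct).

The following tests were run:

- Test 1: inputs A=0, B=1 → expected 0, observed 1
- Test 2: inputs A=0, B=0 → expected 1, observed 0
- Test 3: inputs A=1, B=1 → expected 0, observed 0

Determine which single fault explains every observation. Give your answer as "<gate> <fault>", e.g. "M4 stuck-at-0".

Fault-free values for test 1 (A=0, B=1): M1=1, M2=1, M3=0, M4=1, M5=0, giving Y=0. Observed 1.
Test 1: faults giving observed 1 are {M1 stuck-at-0, M1 inverted output, M2 stuck-at-0, M2 inverted output, M3 stuck-at-1, M3 inverted output, M5 stuck-at-1, M5 inverted output}.
Test 2 (A=0, B=0): fault-free M1=0, M2=0, M3=1, M4=1, M5=1 → 1; observed 0. Eliminates M1 stuck-at-0, M1 inverted output, M2 stuck-at-0, M3 stuck-at-1, M5 stuck-at-1.
Test 3 (A=1, B=1): fault-free M1=0, M2=0, M3=0, M4=1, M5=0 → 0; observed 0. Eliminates M3 inverted output, M5 inverted output.
Only M2 inverted output is consistent with every test.

M2 inverted output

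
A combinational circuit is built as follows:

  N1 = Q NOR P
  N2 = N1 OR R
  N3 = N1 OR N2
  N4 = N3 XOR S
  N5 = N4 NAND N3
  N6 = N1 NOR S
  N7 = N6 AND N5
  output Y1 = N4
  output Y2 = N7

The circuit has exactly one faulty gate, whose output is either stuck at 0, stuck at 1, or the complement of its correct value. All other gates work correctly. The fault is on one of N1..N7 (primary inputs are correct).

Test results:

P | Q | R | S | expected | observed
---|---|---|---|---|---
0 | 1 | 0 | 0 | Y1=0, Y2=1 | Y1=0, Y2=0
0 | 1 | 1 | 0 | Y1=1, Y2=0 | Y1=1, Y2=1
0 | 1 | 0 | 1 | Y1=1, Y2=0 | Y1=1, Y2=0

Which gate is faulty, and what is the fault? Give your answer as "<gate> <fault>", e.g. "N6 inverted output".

N5 inverted output

Fault-free values for test 1 (P=0, Q=1, R=0, S=0): N1=0, N2=0, N3=0, N4=0, N5=1, N6=1, N7=1, giving Y1=0, Y2=1. Observed Y1=0, Y2=0.
Test 1: faults giving observed Y1=0, Y2=0 are {N5 stuck-at-0, N5 inverted output, N6 stuck-at-0, N6 inverted output, N7 stuck-at-0, N7 inverted output}.
Test 2 (P=0, Q=1, R=1, S=0): fault-free N1=0, N2=1, N3=1, N4=1, N5=0, N6=1, N7=0 → Y1=1, Y2=0; observed Y1=1, Y2=1. Eliminates N5 stuck-at-0, N6 stuck-at-0, N6 inverted output, N7 stuck-at-0.
Test 3 (P=0, Q=1, R=0, S=1): fault-free N1=0, N2=0, N3=0, N4=1, N5=1, N6=0, N7=0 → Y1=1, Y2=0; observed Y1=1, Y2=0. Eliminates N7 inverted output.
Only N5 inverted output is consistent with every test.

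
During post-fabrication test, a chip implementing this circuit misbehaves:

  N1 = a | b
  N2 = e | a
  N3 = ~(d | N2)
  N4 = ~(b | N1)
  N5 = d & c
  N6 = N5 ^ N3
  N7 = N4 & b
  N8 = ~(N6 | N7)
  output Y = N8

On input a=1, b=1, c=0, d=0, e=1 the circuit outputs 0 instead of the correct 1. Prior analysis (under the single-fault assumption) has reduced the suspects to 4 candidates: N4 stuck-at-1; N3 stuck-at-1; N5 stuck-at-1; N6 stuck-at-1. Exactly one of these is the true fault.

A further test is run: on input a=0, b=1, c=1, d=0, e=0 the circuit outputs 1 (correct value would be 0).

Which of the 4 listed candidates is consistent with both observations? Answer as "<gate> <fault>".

N5 stuck-at-1

Evaluate each candidate on input a=0, b=1, c=1, d=0, e=0:
  N4 stuck-at-1: N1=1, N2=0, N3=1, N4=1 [stuck-at-1], N5=0, N6=1, N7=1, N8=0 → 0 — eliminated
  N3 stuck-at-1: N1=1, N2=0, N3=1 [stuck-at-1], N4=0, N5=0, N6=1, N7=0, N8=0 → 0 — eliminated
  N5 stuck-at-1: N1=1, N2=0, N3=1, N4=0, N5=1 [stuck-at-1], N6=0, N7=0, N8=1 → 1 — matches
  N6 stuck-at-1: N1=1, N2=0, N3=1, N4=0, N5=0, N6=1 [stuck-at-1], N7=0, N8=0 → 0 — eliminated
Only N5 stuck-at-1 reproduces the observed 1.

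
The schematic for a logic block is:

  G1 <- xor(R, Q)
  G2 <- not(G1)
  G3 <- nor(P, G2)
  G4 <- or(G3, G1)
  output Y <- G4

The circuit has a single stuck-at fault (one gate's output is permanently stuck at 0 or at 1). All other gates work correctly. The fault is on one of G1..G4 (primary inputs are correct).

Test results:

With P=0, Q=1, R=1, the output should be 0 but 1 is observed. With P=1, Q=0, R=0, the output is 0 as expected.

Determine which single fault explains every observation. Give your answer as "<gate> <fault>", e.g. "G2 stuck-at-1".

Fault-free values for test 1 (P=0, Q=1, R=1): G1=0, G2=1, G3=0, G4=0, giving Y=0. Observed 1.
Test 1: faults giving observed 1 are {G1 stuck-at-1, G2 stuck-at-0, G3 stuck-at-1, G4 stuck-at-1}.
Test 2 (P=1, Q=0, R=0): fault-free G1=0, G2=1, G3=0, G4=0 → 0; observed 0. Eliminates G1 stuck-at-1, G3 stuck-at-1, G4 stuck-at-1.
Only G2 stuck-at-0 is consistent with every test.

G2 stuck-at-0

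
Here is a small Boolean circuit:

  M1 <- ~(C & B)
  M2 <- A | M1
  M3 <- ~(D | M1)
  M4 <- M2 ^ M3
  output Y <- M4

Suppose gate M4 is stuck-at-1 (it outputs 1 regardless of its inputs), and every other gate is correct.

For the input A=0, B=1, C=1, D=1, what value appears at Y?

Propagate with M4 forced: M1=0, M2=0, M3=0, M4=1 [stuck-at-1].
So Y = 1. (Without the fault it would be 0.)

1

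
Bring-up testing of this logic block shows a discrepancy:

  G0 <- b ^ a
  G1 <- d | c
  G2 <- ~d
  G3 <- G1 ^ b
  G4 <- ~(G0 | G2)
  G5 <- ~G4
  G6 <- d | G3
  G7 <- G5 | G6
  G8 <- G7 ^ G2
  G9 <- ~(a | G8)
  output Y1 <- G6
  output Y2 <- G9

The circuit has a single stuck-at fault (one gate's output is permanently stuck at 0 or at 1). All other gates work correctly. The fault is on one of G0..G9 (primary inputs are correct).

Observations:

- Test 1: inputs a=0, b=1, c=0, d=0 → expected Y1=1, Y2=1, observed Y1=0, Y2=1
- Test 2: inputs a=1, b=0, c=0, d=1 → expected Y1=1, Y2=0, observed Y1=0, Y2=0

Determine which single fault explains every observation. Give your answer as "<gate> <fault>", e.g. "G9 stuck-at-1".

Fault-free values for test 1 (a=0, b=1, c=0, d=0): G0=1, G1=0, G2=1, G3=1, G4=0, G5=1, G6=1, G7=1, G8=0, G9=1, giving Y1=1, Y2=1. Observed Y1=0, Y2=1.
Test 1: faults giving observed Y1=0, Y2=1 are {G1 stuck-at-1, G3 stuck-at-0, G6 stuck-at-0}.
Test 2 (a=1, b=0, c=0, d=1): fault-free G0=1, G1=1, G2=0, G3=1, G4=0, G5=1, G6=1, G7=1, G8=1, G9=0 → Y1=1, Y2=0; observed Y1=0, Y2=0. Eliminates G1 stuck-at-1, G3 stuck-at-0.
Only G6 stuck-at-0 is consistent with every test.

G6 stuck-at-0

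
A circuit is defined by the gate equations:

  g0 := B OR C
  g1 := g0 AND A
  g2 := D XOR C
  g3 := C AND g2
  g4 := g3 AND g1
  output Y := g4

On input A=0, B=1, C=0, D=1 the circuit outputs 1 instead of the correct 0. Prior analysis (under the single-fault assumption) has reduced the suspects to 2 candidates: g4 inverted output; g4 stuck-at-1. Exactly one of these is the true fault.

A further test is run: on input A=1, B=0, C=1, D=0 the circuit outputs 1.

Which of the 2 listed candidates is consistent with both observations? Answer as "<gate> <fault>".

Evaluate each candidate on input A=1, B=0, C=1, D=0:
  g4 inverted output: g0=1, g1=1, g2=1, g3=1, g4=0 [inverted output] → 0 — eliminated
  g4 stuck-at-1: g0=1, g1=1, g2=1, g3=1, g4=1 [stuck-at-1] → 1 — matches
Only g4 stuck-at-1 reproduces the observed 1.

g4 stuck-at-1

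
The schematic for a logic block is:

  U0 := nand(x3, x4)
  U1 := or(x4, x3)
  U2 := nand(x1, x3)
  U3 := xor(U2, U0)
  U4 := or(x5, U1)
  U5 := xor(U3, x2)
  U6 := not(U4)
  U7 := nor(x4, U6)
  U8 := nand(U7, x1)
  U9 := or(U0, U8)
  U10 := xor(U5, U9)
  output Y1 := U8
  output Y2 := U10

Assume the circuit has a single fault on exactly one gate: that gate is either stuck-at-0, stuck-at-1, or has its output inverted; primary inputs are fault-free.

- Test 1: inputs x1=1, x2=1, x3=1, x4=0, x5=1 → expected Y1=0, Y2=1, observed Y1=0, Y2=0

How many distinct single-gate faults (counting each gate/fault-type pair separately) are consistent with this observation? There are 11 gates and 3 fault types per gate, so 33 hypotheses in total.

Fault-free: U0=1, U1=1, U2=0, U3=1, U4=1, U5=0, U6=0, U7=1, U8=0, U9=1, U10=1 → Y1=0, Y2=1. Observed Y1=0, Y2=0.
  U0: none of the 3 fault types match ✗
  U1: none of the 3 fault types match ✗
  U2: stuck-at-1, inverted output ✓; others ✗
  U3: stuck-at-0, inverted output ✓; others ✗
  U4: none of the 3 fault types match ✗
  U5: stuck-at-1, inverted output ✓; others ✗
  U6: none of the 3 fault types match ✗
  U7: none of the 3 fault types match ✗
  U8: none of the 3 fault types match ✗
  U9: stuck-at-0, inverted output ✓; others ✗
  U10: stuck-at-0, inverted output ✓; others ✗
Consistent faults: {U2 stuck-at-1, U2 inverted output, U3 stuck-at-0, U3 inverted output, U5 stuck-at-1, U5 inverted output, U9 stuck-at-0, U9 inverted output, U10 stuck-at-0, U10 inverted output} — 10 in all.

10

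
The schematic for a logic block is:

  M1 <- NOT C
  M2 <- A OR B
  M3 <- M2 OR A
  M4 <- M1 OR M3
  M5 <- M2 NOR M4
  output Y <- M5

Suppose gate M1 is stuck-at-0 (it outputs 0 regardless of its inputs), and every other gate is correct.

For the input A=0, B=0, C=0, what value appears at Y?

Propagate with M1 forced: M1=0 [stuck-at-0], M2=0, M3=0, M4=0, M5=1.
So Y = 1. (Without the fault it would be 0.)

1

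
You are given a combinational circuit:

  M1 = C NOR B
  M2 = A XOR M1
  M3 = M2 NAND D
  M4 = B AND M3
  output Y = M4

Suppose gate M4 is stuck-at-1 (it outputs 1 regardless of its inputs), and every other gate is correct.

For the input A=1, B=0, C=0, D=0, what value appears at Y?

1

Propagate with M4 forced: M1=1, M2=0, M3=1, M4=1 [stuck-at-1].
So Y = 1. (Without the fault it would be 0.)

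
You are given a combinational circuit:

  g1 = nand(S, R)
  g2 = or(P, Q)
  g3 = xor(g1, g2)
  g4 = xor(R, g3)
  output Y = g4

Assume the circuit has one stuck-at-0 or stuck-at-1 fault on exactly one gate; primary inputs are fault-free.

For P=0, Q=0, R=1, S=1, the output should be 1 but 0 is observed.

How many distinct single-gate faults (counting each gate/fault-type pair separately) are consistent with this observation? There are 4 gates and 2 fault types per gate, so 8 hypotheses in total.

4

Fault-free: g1=0, g2=0, g3=0, g4=1 → 1. Observed 0.
  g1 stuck-at-0: output 1 ✗
  g1 stuck-at-1: output 0 ✓
  g2 stuck-at-0: output 1 ✗
  g2 stuck-at-1: output 0 ✓
  g3 stuck-at-0: output 1 ✗
  g3 stuck-at-1: output 0 ✓
  g4 stuck-at-0: output 0 ✓
  g4 stuck-at-1: output 1 ✗
Consistent faults: {g1 stuck-at-1, g2 stuck-at-1, g3 stuck-at-1, g4 stuck-at-0} — 4 in all.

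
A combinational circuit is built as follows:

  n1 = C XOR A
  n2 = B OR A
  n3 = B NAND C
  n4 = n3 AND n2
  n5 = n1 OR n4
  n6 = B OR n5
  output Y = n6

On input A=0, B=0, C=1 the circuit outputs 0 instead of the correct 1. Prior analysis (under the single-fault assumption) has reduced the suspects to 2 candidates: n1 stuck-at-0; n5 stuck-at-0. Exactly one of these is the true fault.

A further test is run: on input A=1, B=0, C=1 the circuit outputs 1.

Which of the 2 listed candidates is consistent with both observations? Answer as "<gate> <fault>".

Evaluate each candidate on input A=1, B=0, C=1:
  n1 stuck-at-0: n1=0 [stuck-at-0], n2=1, n3=1, n4=1, n5=1, n6=1 → 1 — matches
  n5 stuck-at-0: n1=0, n2=1, n3=1, n4=1, n5=0 [stuck-at-0], n6=0 → 0 — eliminated
Only n1 stuck-at-0 reproduces the observed 1.

n1 stuck-at-0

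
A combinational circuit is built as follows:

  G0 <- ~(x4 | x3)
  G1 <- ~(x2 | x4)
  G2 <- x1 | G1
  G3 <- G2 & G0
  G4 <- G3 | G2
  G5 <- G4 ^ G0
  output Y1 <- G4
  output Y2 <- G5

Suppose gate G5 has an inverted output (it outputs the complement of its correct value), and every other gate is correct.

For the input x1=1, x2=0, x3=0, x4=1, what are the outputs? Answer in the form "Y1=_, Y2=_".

Y1=1, Y2=0

Propagate with G5 forced: G0=0, G1=0, G2=1, G3=0, G4=1, G5=0 [inverted output].
So the outputs are Y1=1, Y2=0. (Without the fault they would be Y1=1, Y2=1.)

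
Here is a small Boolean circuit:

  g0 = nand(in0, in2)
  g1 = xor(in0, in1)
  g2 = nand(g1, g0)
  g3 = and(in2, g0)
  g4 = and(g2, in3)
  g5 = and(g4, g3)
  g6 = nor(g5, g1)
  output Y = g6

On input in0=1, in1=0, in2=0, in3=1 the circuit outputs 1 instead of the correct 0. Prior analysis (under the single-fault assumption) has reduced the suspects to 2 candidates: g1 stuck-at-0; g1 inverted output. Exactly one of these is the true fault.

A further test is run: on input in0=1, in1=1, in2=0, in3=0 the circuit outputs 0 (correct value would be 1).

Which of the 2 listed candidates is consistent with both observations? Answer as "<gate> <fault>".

g1 inverted output

Evaluate each candidate on input in0=1, in1=1, in2=0, in3=0:
  g1 stuck-at-0: g0=1, g1=0 [stuck-at-0], g2=1, g3=0, g4=0, g5=0, g6=1 → 1 — eliminated
  g1 inverted output: g0=1, g1=1 [inverted output], g2=0, g3=0, g4=0, g5=0, g6=0 → 0 — matches
Only g1 inverted output reproduces the observed 0.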